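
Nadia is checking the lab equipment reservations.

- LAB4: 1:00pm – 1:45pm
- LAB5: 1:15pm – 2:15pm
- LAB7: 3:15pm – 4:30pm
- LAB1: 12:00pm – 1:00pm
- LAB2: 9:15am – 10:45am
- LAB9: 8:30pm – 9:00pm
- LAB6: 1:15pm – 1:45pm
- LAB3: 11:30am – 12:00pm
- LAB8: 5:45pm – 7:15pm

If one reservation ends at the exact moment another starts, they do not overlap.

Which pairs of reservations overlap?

Sorted by start: LAB2, LAB3, LAB1, LAB4, LAB5, LAB6, LAB7, LAB8, LAB9.
LAB3 starts after LAB2 ends, so LAB2 has no further overlaps.
LAB1 starts exactly when LAB3 ends (back-to-back, no overlap), so LAB3 has no further overlaps.
LAB4 starts exactly when LAB1 ends (back-to-back, no overlap), so LAB1 has no further overlaps.
LAB5 starts before LAB4 ends → LAB4 and LAB5 overlap.
LAB6 starts before LAB4 ends → LAB4 and LAB6 overlap.
LAB7 starts after LAB4 ends, so LAB4 has no further overlaps.
LAB6 starts before LAB5 ends → LAB5 and LAB6 overlap.
LAB7 starts after LAB5 ends, so LAB5 has no further overlaps.
LAB7 starts after LAB6 ends, so LAB6 has no further overlaps.
LAB8 starts after LAB7 ends, so LAB7 has no further overlaps.
LAB9 starts after LAB8 ends.

LAB4 & LAB5, LAB4 & LAB6, LAB5 & LAB6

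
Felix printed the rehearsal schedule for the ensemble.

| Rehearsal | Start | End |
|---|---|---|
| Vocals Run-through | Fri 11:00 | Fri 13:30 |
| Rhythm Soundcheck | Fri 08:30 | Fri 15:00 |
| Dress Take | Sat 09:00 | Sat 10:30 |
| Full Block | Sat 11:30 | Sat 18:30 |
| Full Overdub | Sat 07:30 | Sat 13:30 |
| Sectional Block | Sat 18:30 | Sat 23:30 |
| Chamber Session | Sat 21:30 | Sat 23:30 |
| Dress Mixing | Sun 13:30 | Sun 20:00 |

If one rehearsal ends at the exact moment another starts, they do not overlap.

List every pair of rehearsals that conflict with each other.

Chamber Session & Sectional Block, Dress Take & Full Overdub, Full Block & Full Overdub, Rhythm Soundcheck & Vocals Run-through

Sorted by start: Rhythm Soundcheck, Vocals Run-through, Full Overdub, Dress Take, Full Block, Sectional Block, Chamber Session, Dress Mixing.
Vocals Run-through starts before Rhythm Soundcheck ends → Rhythm Soundcheck and Vocals Run-through overlap.
Full Overdub starts after Rhythm Soundcheck ends, so Rhythm Soundcheck has no further overlaps.
Full Overdub starts after Vocals Run-through ends, so Vocals Run-through has no further overlaps.
Dress Take starts before Full Overdub ends → Full Overdub and Dress Take overlap.
Full Block starts before Full Overdub ends → Full Overdub and Full Block overlap.
Sectional Block starts after Full Overdub ends, so Full Overdub has no further overlaps.
Full Block starts after Dress Take ends, so Dress Take has no further overlaps.
Sectional Block starts exactly when Full Block ends (back-to-back, no overlap), so Full Block has no further overlaps.
Chamber Session starts before Sectional Block ends → Sectional Block and Chamber Session overlap.
Dress Mixing starts after Sectional Block ends.
Dress Mixing starts after Chamber Session ends.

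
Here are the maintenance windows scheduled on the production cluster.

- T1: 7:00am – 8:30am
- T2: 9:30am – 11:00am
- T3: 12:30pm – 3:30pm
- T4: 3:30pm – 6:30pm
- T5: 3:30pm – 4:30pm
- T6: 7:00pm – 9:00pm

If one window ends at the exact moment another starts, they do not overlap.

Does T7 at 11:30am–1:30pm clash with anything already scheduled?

T1: ends 8:30am at or before T7 starts 11:30am → clear.
T2: ends 11:00am at or before T7 starts 11:30am → clear.
T3: starts 12:30pm before T7 ends 1:30pm, and ends 3:30pm after T7 starts 11:30am → overlap.
T4: starts 3:30pm at or after T7 ends 1:30pm → clear.
T5: starts 3:30pm at or after T7 ends 1:30pm → clear.
T6: starts 7:00pm at or after T7 ends 1:30pm → clear.
T7 overlaps T3.

Yes — it overlaps T3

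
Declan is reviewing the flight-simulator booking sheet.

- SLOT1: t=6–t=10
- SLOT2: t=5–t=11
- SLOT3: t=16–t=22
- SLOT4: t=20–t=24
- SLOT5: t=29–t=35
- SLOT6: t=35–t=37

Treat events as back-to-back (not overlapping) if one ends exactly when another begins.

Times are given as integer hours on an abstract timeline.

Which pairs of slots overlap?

SLOT1 & SLOT2, SLOT3 & SLOT4

Two intervals overlap when each starts before the other ends.
Sorted by start: SLOT2, SLOT1, SLOT3, SLOT4, SLOT5, SLOT6.
SLOT1 starts before SLOT2 ends → SLOT2 and SLOT1 overlap.
SLOT3 starts after SLOT2 ends — done with SLOT2.
SLOT3 starts after SLOT1 ends — done with SLOT1.
SLOT4 starts before SLOT3 ends → SLOT3 and SLOT4 overlap.
SLOT5 starts after SLOT3 ends — done with SLOT3.
SLOT5 starts after SLOT4 ends — done with SLOT4.
SLOT6 starts exactly when SLOT5 ends (back-to-back, no overlap).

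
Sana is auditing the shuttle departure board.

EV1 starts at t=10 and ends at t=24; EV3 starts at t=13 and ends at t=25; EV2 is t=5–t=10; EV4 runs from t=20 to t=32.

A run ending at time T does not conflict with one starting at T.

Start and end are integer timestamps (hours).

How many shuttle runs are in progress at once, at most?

3

Sweep the timeline, counting +1 at each start and −1 at each end (ends before starts at a tie):
t=5 start EV2 → 1
t=10 end EV2 → 0
t=10 start EV1 → 1
t=13 start EV3 → 2
t=20 start EV4 → 3
t=24 end EV1 → 2
t=25 end EV3 → 1
t=32 end EV4 → 0
Peak is 3, at t=20 (EV1, EV3, EV4).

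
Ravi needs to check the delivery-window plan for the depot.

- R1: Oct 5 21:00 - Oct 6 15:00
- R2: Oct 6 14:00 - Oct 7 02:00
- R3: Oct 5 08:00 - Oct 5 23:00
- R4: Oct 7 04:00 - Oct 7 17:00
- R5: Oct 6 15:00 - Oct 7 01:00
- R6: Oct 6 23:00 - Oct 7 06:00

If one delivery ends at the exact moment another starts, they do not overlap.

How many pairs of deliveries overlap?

Check each pair: they overlap iff neither finishes before the other starts.
Sorted by start: R3, R1, R2, R5, R6, R4.
R1 starts before R3 ends → R3 and R1 overlap.
R2 starts after R3 ends — done with R3.
R2 starts before R1 ends → R1 and R2 overlap.
R5 starts exactly when R1 ends (back-to-back, no overlap) — done with R1.
R5 starts before R2 ends → R2 and R5 overlap.
R6 starts before R2 ends → R2 and R6 overlap.
R4 starts after R2 ends.
R6 starts before R5 ends → R5 and R6 overlap.
R4 starts after R5 ends.
R4 starts before R6 ends → R6 and R4 overlap.
Overlapping pairs: R1 & R2, R1 & R3, R2 & R5, R2 & R6, R4 & R6, R5 & R6 — 6 in total.

6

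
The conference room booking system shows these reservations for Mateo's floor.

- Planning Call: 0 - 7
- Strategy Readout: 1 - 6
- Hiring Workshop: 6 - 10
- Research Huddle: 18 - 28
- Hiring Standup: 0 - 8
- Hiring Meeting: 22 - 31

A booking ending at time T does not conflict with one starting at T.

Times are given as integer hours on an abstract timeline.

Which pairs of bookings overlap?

Sorted by start: Hiring Standup, Planning Call, Strategy Readout, Hiring Workshop, Research Huddle, Hiring Meeting.
Planning Call starts before Hiring Standup ends → Hiring Standup and Planning Call overlap.
Strategy Readout starts before Hiring Standup ends → Hiring Standup and Strategy Readout overlap.
Hiring Workshop starts before Hiring Standup ends → Hiring Standup and Hiring Workshop overlap.
Research Huddle starts after Hiring Standup ends, so nothing later overlaps Hiring Standup either.
Strategy Readout starts before Planning Call ends → Planning Call and Strategy Readout overlap.
Hiring Workshop starts before Planning Call ends → Planning Call and Hiring Workshop overlap.
Research Huddle starts after Planning Call ends, so nothing later overlaps Planning Call either.
Hiring Workshop starts exactly when Strategy Readout ends (back-to-back, no overlap), so nothing later overlaps Strategy Readout either.
Research Huddle starts after Hiring Workshop ends, so nothing later overlaps Hiring Workshop either.
Hiring Meeting starts before Research Huddle ends → Research Huddle and Hiring Meeting overlap.

Hiring Meeting & Research Huddle, Hiring Standup & Hiring Workshop, Hiring Standup & Planning Call, Hiring Standup & Strategy Readout, Hiring Workshop & Planning Call, Planning Call & Strategy Readout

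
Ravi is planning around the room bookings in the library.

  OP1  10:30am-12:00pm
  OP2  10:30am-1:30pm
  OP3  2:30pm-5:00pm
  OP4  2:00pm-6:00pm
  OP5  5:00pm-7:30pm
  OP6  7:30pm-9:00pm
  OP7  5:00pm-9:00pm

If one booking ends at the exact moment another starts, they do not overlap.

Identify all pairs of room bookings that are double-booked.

Two intervals overlap when each starts before the other ends.
Sorted by start: OP1, OP2, OP4, OP3, OP5, OP7, OP6.
OP2 starts before OP1 ends → OP1 and OP2 overlap.
OP4 starts after OP1 ends — done with OP1.
OP4 starts after OP2 ends — done with OP2.
OP3 starts before OP4 ends → OP4 and OP3 overlap.
OP5 starts before OP4 ends → OP4 and OP5 overlap.
OP7 starts before OP4 ends → OP4 and OP7 overlap.
OP6 starts after OP4 ends.
OP5 starts exactly when OP3 ends (back-to-back, no overlap) — done with OP3.
OP7 starts before OP5 ends → OP5 and OP7 overlap.
OP6 starts exactly when OP5 ends (back-to-back, no overlap).
OP6 starts before OP7 ends → OP7 and OP6 overlap.

OP1 & OP2, OP3 & OP4, OP4 & OP5, OP4 & OP7, OP5 & OP7, OP6 & OP7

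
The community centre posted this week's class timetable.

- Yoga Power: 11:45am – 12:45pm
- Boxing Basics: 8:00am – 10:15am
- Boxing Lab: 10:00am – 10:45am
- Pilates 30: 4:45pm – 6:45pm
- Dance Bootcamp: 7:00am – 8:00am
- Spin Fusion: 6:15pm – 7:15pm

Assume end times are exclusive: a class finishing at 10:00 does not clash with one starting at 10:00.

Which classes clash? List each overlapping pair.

Sorted by start: Dance Bootcamp, Boxing Basics, Boxing Lab, Yoga Power, Pilates 30, Spin Fusion.
Boxing Basics starts exactly when Dance Bootcamp ends (back-to-back, no overlap), so Dance Bootcamp has no further overlaps.
Boxing Lab starts before Boxing Basics ends → Boxing Basics and Boxing Lab overlap.
Yoga Power starts after Boxing Basics ends, so Boxing Basics has no further overlaps.
Yoga Power starts after Boxing Lab ends, so Boxing Lab has no further overlaps.
Pilates 30 starts after Yoga Power ends, so Yoga Power has no further overlaps.
Spin Fusion starts before Pilates 30 ends → Pilates 30 and Spin Fusion overlap.

Boxing Basics & Boxing Lab, Pilates 30 & Spin Fusion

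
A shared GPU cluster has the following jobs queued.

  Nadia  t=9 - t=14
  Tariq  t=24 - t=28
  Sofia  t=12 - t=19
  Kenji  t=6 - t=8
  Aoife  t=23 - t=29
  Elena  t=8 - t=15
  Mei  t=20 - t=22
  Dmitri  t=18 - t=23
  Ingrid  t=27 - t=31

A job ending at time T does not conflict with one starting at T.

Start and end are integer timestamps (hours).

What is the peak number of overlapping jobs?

Walk through starts and ends in time order (an end at T is processed before a start at T):
t=6 start Kenji → 1
t=8 end Kenji → 0
t=8 start Elena → 1
t=9 start Nadia → 2
t=12 start Sofia → 3
t=14 end Nadia → 2
t=15 end Elena → 1
t=18 start Dmitri → 2
t=19 end Sofia → 1
t=20 start Mei → 2
t=22 end Mei → 1
t=23 end Dmitri → 0
t=23 start Aoife → 1
t=24 start Tariq → 2
t=27 start Ingrid → 3
t=28 end Tariq → 2
t=29 end Aoife → 1
t=31 end Ingrid → 0
Peak is 3, at t=12 (Elena, Nadia, Sofia).

3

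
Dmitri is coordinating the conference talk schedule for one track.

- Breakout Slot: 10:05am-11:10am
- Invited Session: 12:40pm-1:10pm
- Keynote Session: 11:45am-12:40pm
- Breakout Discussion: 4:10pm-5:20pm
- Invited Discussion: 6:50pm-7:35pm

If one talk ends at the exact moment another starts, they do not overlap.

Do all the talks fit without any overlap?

Yes

Two intervals overlap when each starts before the other ends.
Sorted by start: Breakout Slot, Keynote Session, Invited Session, Breakout Discussion, Invited Discussion.
Keynote Session starts after Breakout Slot ends; Breakout Slot is clear from here.
Invited Session starts exactly when Keynote Session ends (back-to-back, no overlap); Keynote Session is clear from here.
Breakout Discussion starts after Invited Session ends; Invited Session is clear from here.
Invited Discussion starts after Breakout Discussion ends.
Every pair is clear; the schedule has no overlaps.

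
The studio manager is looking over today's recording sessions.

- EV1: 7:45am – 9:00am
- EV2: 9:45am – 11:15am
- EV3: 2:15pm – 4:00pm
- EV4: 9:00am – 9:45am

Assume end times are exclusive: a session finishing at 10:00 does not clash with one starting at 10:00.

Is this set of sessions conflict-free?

Yes

Sorted by start: EV1, EV4, EV2, EV3.
EV4 starts exactly when EV1 ends (back-to-back, no overlap), so EV1 has no further overlaps.
EV2 starts exactly when EV4 ends (back-to-back, no overlap), so EV4 has no further overlaps.
EV3 starts after EV2 ends.
Every pair is clear; the schedule has no overlaps.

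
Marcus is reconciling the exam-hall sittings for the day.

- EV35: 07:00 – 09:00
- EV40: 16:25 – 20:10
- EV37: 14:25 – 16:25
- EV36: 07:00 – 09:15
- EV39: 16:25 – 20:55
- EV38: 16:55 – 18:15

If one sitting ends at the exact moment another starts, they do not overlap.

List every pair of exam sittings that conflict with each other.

EV35 & EV36, EV38 & EV39, EV38 & EV40, EV39 & EV40

Sorted by start: EV35, EV36, EV37, EV39, EV40, EV38.
EV36 starts before EV35 ends → EV35 and EV36 overlap.
EV37 starts after EV35 ends; EV35 is clear from here.
EV37 starts after EV36 ends; EV36 is clear from here.
EV39 starts exactly when EV37 ends (back-to-back, no overlap); EV37 is clear from here.
EV40 starts before EV39 ends → EV39 and EV40 overlap.
EV38 starts before EV39 ends → EV39 and EV38 overlap.
EV38 starts before EV40 ends → EV40 and EV38 overlap.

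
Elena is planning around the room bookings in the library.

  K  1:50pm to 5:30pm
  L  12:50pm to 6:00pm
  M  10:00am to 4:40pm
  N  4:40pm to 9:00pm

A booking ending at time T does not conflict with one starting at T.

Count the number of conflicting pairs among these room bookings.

5

Check each pair: they overlap iff neither finishes before the other starts.
Sorted by start: M, L, K, N.
L starts before M ends → M and L overlap.
K starts before M ends → M and K overlap.
N starts exactly when M ends (back-to-back, no overlap).
K starts before L ends → L and K overlap.
N starts before L ends → L and N overlap.
N starts before K ends → K and N overlap.
Overlapping pairs: K & L, K & M, K & N, L & M, L & N — 5 in total.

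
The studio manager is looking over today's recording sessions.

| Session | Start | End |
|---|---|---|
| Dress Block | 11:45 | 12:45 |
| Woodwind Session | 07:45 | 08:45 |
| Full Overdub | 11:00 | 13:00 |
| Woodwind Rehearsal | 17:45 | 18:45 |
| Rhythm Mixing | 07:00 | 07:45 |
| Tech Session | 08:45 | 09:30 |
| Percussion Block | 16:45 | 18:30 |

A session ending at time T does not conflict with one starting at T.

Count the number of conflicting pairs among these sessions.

2

Sorted by start: Rhythm Mixing, Woodwind Session, Tech Session, Full Overdub, Dress Block, Percussion Block, Woodwind Rehearsal.
Woodwind Session starts exactly when Rhythm Mixing ends (back-to-back, no overlap) — done with Rhythm Mixing.
Tech Session starts exactly when Woodwind Session ends (back-to-back, no overlap) — done with Woodwind Session.
Full Overdub starts after Tech Session ends — done with Tech Session.
Dress Block starts before Full Overdub ends → Full Overdub and Dress Block overlap.
Percussion Block starts after Full Overdub ends — done with Full Overdub.
Percussion Block starts after Dress Block ends — done with Dress Block.
Woodwind Rehearsal starts before Percussion Block ends → Percussion Block and Woodwind Rehearsal overlap.
Overlapping pairs: Dress Block & Full Overdub, Percussion Block & Woodwind Rehearsal — 2 in total.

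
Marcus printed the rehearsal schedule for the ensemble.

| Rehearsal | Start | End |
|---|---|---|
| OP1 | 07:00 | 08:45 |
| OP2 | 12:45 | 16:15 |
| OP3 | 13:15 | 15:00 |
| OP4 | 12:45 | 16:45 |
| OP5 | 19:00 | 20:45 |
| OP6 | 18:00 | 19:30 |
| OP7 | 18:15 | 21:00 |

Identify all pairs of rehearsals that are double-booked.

OP2 & OP3, OP2 & OP4, OP3 & OP4, OP5 & OP6, OP5 & OP7, OP6 & OP7

Sorted by start: OP1, OP2, OP4, OP3, OP6, OP7, OP5.
OP2 starts after OP1 ends, so nothing later overlaps OP1 either.
OP4 starts before OP2 ends → OP2 and OP4 overlap.
OP3 starts before OP2 ends → OP2 and OP3 overlap.
OP6 starts after OP2 ends, so nothing later overlaps OP2 either.
OP3 starts before OP4 ends → OP4 and OP3 overlap.
OP6 starts after OP4 ends, so nothing later overlaps OP4 either.
OP6 starts after OP3 ends, so nothing later overlaps OP3 either.
OP7 starts before OP6 ends → OP6 and OP7 overlap.
OP5 starts before OP6 ends → OP6 and OP5 overlap.
OP5 starts before OP7 ends → OP7 and OP5 overlap.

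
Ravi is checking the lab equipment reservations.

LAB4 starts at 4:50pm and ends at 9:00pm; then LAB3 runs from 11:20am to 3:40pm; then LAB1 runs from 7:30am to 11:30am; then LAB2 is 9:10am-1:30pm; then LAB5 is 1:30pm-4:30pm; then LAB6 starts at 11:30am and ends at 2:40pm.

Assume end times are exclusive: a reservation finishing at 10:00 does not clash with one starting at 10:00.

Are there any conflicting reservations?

Yes

Two intervals overlap when each starts before the other ends.
Sorted by start: LAB1, LAB2, LAB3, LAB6, LAB5, LAB4.
LAB2 starts before LAB1 ends → LAB1 and LAB2 overlap.
That's a conflict, so the schedule is not conflict-free.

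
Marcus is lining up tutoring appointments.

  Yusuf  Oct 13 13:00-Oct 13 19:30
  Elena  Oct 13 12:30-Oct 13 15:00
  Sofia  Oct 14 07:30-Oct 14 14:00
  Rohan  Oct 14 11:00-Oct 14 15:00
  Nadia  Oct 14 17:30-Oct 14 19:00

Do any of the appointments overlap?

Two intervals overlap when each starts before the other ends.
Sorted by start: Elena, Yusuf, Sofia, Rohan, Nadia.
Yusuf starts before Elena ends → Elena and Yusuf overlap.
That's a conflict, so the schedule is not conflict-free.

Yes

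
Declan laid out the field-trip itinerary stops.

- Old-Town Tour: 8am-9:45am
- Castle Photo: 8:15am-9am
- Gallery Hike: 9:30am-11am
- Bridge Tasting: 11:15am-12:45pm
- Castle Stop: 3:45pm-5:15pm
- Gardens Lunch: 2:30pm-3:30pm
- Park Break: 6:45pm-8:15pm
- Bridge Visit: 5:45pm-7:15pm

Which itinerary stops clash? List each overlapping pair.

Sorted by start: Old-Town Tour, Castle Photo, Gallery Hike, Bridge Tasting, Gardens Lunch, Castle Stop, Bridge Visit, Park Break.
Castle Photo starts before Old-Town Tour ends → Old-Town Tour and Castle Photo overlap.
Gallery Hike starts before Old-Town Tour ends → Old-Town Tour and Gallery Hike overlap.
Bridge Tasting starts after Old-Town Tour ends, so Old-Town Tour has no further overlaps.
Gallery Hike starts after Castle Photo ends, so Castle Photo has no further overlaps.
Bridge Tasting starts after Gallery Hike ends, so Gallery Hike has no further overlaps.
Gardens Lunch starts after Bridge Tasting ends, so Bridge Tasting has no further overlaps.
Castle Stop starts after Gardens Lunch ends, so Gardens Lunch has no further overlaps.
Bridge Visit starts after Castle Stop ends, so Castle Stop has no further overlaps.
Park Break starts before Bridge Visit ends → Bridge Visit and Park Break overlap.

Bridge Visit & Park Break, Castle Photo & Old-Town Tour, Gallery Hike & Old-Town Tour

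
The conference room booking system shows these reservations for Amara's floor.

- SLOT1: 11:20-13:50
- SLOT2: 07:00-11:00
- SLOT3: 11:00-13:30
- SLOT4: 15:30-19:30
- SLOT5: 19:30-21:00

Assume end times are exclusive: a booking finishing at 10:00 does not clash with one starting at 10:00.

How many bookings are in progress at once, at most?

2

Walk through starts and ends in time order (an end at T is processed before a start at T):
07:00 start SLOT2 → 1
11:00 end SLOT2 → 0
11:00 start SLOT3 → 1
11:20 start SLOT1 → 2
13:30 end SLOT3 → 1
13:50 end SLOT1 → 0
15:30 start SLOT4 → 1
19:30 end SLOT4 → 0
19:30 start SLOT5 → 1
21:00 end SLOT5 → 0
Peak is 2, at 11:20 (SLOT1, SLOT3).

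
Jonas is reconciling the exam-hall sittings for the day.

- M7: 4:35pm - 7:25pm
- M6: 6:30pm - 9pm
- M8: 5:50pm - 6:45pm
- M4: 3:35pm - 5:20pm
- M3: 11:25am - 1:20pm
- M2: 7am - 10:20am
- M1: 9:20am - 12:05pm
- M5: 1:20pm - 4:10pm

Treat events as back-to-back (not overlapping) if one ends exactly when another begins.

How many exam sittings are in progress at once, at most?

Sort all start/end points and keep a running count:
7am start M2 → 1
9:20am start M1 → 2
10:20am end M2 → 1
11:25am start M3 → 2
12:05pm end M1 → 1
1:20pm end M3 → 0
1:20pm start M5 → 1
3:35pm start M4 → 2
4:10pm end M5 → 1
4:35pm start M7 → 2
5:20pm end M4 → 1
5:50pm start M8 → 2
6:30pm start M6 → 3
6:45pm end M8 → 2
7:25pm end M7 → 1
9pm end M6 → 0
Peak is 3, at 6:30pm (M6, M7, M8).

3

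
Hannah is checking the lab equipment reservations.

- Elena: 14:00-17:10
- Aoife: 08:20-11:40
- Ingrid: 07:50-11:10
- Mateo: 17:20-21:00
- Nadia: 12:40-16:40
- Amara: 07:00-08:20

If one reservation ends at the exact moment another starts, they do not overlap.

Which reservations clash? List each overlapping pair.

Two intervals overlap when each starts before the other ends.
Sorted by start: Amara, Ingrid, Aoife, Nadia, Elena, Mateo.
Ingrid starts before Amara ends → Amara and Ingrid overlap.
Aoife starts exactly when Amara ends (back-to-back, no overlap), so Amara has no further overlaps.
Aoife starts before Ingrid ends → Ingrid and Aoife overlap.
Nadia starts after Ingrid ends, so Ingrid has no further overlaps.
Nadia starts after Aoife ends, so Aoife has no further overlaps.
Elena starts before Nadia ends → Nadia and Elena overlap.
Mateo starts after Nadia ends.
Mateo starts after Elena ends.

Amara & Ingrid, Aoife & Ingrid, Elena & Nadia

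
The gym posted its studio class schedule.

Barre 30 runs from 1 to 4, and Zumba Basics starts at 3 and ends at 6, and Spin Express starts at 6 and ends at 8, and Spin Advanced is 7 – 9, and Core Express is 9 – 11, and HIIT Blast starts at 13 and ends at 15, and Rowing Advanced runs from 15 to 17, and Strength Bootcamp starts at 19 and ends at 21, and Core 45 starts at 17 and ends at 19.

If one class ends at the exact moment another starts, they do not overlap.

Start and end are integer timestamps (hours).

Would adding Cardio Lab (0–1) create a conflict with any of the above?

No — it doesn't clash with anything

Barre 30: starts 1 at or after Cardio Lab ends 1 → clear.
Zumba Basics: starts 3 at or after Cardio Lab ends 1 → clear.
Spin Express: starts 6 at or after Cardio Lab ends 1 → clear.
Spin Advanced: starts 7 at or after Cardio Lab ends 1 → clear.
Core Express: starts 9 at or after Cardio Lab ends 1 → clear.
HIIT Blast: starts 13 at or after Cardio Lab ends 1 → clear.
Rowing Advanced: starts 15 at or after Cardio Lab ends 1 → clear.
Core 45: starts 17 at or after Cardio Lab ends 1 → clear.
Strength Bootcamp: starts 19 at or after Cardio Lab ends 1 → clear.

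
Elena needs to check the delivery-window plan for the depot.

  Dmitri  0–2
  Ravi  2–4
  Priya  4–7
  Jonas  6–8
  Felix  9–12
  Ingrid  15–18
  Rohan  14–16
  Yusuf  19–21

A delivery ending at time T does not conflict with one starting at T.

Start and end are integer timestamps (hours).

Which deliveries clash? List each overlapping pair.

Ingrid & Rohan, Jonas & Priya

Sorted by start: Dmitri, Ravi, Priya, Jonas, Felix, Rohan, Ingrid, Yusuf.
Ravi starts exactly when Dmitri ends (back-to-back, no overlap), so nothing later overlaps Dmitri either.
Priya starts exactly when Ravi ends (back-to-back, no overlap), so nothing later overlaps Ravi either.
Jonas starts before Priya ends → Priya and Jonas overlap.
Felix starts after Priya ends, so nothing later overlaps Priya either.
Felix starts after Jonas ends, so nothing later overlaps Jonas either.
Rohan starts after Felix ends, so nothing later overlaps Felix either.
Ingrid starts before Rohan ends → Rohan and Ingrid overlap.
Yusuf starts after Rohan ends.
Yusuf starts after Ingrid ends.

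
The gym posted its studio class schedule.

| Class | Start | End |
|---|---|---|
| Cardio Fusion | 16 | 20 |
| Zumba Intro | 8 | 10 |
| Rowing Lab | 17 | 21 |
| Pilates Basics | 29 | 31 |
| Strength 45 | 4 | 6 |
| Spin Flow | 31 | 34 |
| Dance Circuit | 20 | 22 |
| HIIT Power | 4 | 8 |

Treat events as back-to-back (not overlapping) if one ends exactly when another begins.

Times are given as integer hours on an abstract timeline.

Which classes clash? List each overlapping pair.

Sorted by start: Strength 45, HIIT Power, Zumba Intro, Cardio Fusion, Rowing Lab, Dance Circuit, Pilates Basics, Spin Flow.
HIIT Power starts before Strength 45 ends → Strength 45 and HIIT Power overlap.
Zumba Intro starts after Strength 45 ends; Strength 45 is clear from here.
Zumba Intro starts exactly when HIIT Power ends (back-to-back, no overlap); HIIT Power is clear from here.
Cardio Fusion starts after Zumba Intro ends; Zumba Intro is clear from here.
Rowing Lab starts before Cardio Fusion ends → Cardio Fusion and Rowing Lab overlap.
Dance Circuit starts exactly when Cardio Fusion ends (back-to-back, no overlap); Cardio Fusion is clear from here.
Dance Circuit starts before Rowing Lab ends → Rowing Lab and Dance Circuit overlap.
Pilates Basics starts after Rowing Lab ends; Rowing Lab is clear from here.
Pilates Basics starts after Dance Circuit ends; Dance Circuit is clear from here.
Spin Flow starts exactly when Pilates Basics ends (back-to-back, no overlap).

Cardio Fusion & Rowing Lab, Dance Circuit & Rowing Lab, HIIT Power & Strength 45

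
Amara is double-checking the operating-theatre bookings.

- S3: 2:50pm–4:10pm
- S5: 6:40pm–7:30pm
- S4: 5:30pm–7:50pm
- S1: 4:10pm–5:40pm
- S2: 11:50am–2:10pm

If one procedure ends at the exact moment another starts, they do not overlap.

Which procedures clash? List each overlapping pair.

S1 & S4, S4 & S5

Sorted by start: S2, S3, S1, S4, S5.
S3 starts after S2 ends, so S2 has no further overlaps.
S1 starts exactly when S3 ends (back-to-back, no overlap), so S3 has no further overlaps.
S4 starts before S1 ends → S1 and S4 overlap.
S5 starts after S1 ends.
S5 starts before S4 ends → S4 and S5 overlap.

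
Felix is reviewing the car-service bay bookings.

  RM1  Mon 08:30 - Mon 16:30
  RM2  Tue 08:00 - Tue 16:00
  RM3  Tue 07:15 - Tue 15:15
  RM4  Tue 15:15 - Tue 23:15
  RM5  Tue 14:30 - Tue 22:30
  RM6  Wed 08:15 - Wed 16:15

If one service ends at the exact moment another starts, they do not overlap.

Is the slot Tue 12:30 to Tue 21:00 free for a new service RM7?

RM1: ends Mon 16:30 at or before RM7 starts Tue 12:30 → clear.
RM3: starts Tue 07:15 before RM7 ends Tue 21:00, and ends Tue 15:15 after RM7 starts Tue 12:30 → overlap.
RM2: starts Tue 08:00 before RM7 ends Tue 21:00, and ends Tue 16:00 after RM7 starts Tue 12:30 → overlap.
RM5: starts Tue 14:30 before RM7 ends Tue 21:00, and ends Tue 22:30 after RM7 starts Tue 12:30 → overlap.
RM4: starts Tue 15:15 before RM7 ends Tue 21:00, and ends Tue 23:15 after RM7 starts Tue 12:30 → overlap.
RM6: starts Wed 08:15 at or after RM7 ends Tue 21:00 → clear.
RM7 overlaps RM2, RM3, RM4, RM5.

No — it overlaps RM2, RM3, RM4, RM5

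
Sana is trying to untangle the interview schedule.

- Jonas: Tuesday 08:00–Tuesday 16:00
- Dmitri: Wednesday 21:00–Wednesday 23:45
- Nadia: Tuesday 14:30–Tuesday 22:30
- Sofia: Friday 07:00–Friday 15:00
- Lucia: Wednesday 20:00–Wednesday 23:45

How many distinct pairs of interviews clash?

Sorted by start: Jonas, Nadia, Lucia, Dmitri, Sofia.
Nadia starts before Jonas ends → Jonas and Nadia overlap.
Lucia starts after Jonas ends, so nothing later overlaps Jonas either.
Lucia starts after Nadia ends, so nothing later overlaps Nadia either.
Dmitri starts before Lucia ends → Lucia and Dmitri overlap.
Sofia starts after Lucia ends.
Sofia starts after Dmitri ends.
Overlapping pairs: Dmitri & Lucia, Jonas & Nadia — 2 in total.

2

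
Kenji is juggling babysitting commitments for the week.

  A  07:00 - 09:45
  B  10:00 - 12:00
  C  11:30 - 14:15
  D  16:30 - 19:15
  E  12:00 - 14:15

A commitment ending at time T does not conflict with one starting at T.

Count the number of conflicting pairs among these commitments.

2

Sorted by start: A, B, C, E, D.
B starts after A ends, so A has no further overlaps.
C starts before B ends → B and C overlap.
E starts exactly when B ends (back-to-back, no overlap), so B has no further overlaps.
E starts before C ends → C and E overlap.
D starts after C ends.
D starts after E ends.
Overlapping pairs: B & C, C & E — 2 in total.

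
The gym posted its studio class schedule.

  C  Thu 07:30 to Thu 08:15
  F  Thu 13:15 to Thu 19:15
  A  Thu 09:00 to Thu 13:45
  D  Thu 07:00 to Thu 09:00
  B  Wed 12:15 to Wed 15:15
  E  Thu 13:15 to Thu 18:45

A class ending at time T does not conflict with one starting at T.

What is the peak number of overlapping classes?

3

Walk through starts and ends in time order (an end at T is processed before a start at T):
Wed 12:15 start B → 1
Wed 15:15 end B → 0
Thu 07:00 start D → 1
Thu 07:30 start C → 2
Thu 08:15 end C → 1
Thu 09:00 end D → 0
Thu 09:00 start A → 1
Thu 13:15 start E → 2
Thu 13:15 start F → 3
Thu 13:45 end A → 2
Thu 18:45 end E → 1
Thu 19:15 end F → 0
Peak is 3, at Thu 13:15 (A, E, F).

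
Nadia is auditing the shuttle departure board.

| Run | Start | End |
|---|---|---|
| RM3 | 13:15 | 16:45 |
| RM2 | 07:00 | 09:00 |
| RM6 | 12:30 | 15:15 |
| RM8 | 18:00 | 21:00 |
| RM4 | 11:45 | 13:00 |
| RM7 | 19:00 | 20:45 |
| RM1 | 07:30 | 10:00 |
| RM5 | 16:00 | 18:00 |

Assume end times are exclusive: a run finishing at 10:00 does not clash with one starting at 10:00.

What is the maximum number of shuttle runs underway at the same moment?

2

Walk through starts and ends in time order (an end at T is processed before a start at T):
07:00 start RM2 → 1
07:30 start RM1 → 2
09:00 end RM2 → 1
10:00 end RM1 → 0
11:45 start RM4 → 1
12:30 start RM6 → 2
13:00 end RM4 → 1
13:15 start RM3 → 2
15:15 end RM6 → 1
16:00 start RM5 → 2
16:45 end RM3 → 1
18:00 end RM5 → 0
18:00 start RM8 → 1
19:00 start RM7 → 2
20:45 end RM7 → 1
21:00 end RM8 → 0
Peak is 2, at 07:30 (RM1, RM2).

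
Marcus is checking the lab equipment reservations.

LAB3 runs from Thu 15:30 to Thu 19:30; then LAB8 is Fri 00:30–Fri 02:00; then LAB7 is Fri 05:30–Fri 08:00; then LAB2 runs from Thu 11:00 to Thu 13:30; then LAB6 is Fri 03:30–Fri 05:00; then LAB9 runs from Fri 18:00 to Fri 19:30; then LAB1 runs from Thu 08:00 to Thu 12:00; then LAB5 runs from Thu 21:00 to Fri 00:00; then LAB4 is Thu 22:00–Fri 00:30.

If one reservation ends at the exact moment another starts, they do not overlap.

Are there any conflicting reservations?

Yes

Two intervals overlap when each starts before the other ends.
Sorted by start: LAB1, LAB2, LAB3, LAB5, LAB4, LAB8, LAB6, LAB7, LAB9.
LAB2 starts before LAB1 ends → LAB1 and LAB2 overlap.
That's a conflict, so the schedule is not conflict-free.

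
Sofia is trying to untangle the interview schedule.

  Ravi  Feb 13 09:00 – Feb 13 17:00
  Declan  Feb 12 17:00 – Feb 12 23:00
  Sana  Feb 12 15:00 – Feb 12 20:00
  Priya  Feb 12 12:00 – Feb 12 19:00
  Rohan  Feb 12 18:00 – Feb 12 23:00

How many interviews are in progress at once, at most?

Sweep the timeline, counting +1 at each start and −1 at each end (ends before starts at a tie):
Feb 12 12:00 start Priya → 1
Feb 12 15:00 start Sana → 2
Feb 12 17:00 start Declan → 3
Feb 12 18:00 start Rohan → 4
Feb 12 19:00 end Priya → 3
Feb 12 20:00 end Sana → 2
Feb 12 23:00 end Declan → 1
Feb 12 23:00 end Rohan → 0
Feb 13 09:00 start Ravi → 1
Feb 13 17:00 end Ravi → 0
Peak is 4, at Feb 12 18:00 (Declan, Priya, Rohan, Sana).

4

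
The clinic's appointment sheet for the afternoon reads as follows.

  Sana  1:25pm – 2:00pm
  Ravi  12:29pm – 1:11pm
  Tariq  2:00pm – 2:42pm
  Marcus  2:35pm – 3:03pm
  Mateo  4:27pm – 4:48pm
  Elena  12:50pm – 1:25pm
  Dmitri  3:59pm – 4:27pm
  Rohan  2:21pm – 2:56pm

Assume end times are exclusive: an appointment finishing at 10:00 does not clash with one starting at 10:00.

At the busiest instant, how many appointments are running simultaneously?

3

Sweep the timeline, counting +1 at each start and −1 at each end (ends before starts at a tie):
12:29pm start Ravi → 1
12:50pm start Elena → 2
1:11pm end Ravi → 1
1:25pm end Elena → 0
1:25pm start Sana → 1
2:00pm end Sana → 0
2:00pm start Tariq → 1
2:21pm start Rohan → 2
2:35pm start Marcus → 3
2:42pm end Tariq → 2
2:56pm end Rohan → 1
3:03pm end Marcus → 0
3:59pm start Dmitri → 1
4:27pm end Dmitri → 0
4:27pm start Mateo → 1
4:48pm end Mateo → 0
Peak is 3, at 2:35pm (Marcus, Rohan, Tariq).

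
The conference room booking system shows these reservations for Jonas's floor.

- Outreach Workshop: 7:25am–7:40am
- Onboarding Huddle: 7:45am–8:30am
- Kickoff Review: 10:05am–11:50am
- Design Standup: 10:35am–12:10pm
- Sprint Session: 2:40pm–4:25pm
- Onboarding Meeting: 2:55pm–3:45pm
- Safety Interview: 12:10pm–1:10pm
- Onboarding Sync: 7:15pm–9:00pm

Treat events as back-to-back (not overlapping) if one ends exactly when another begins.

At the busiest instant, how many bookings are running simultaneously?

2

Sort all start/end points and keep a running count:
7:25am start Outreach Workshop → 1
7:40am end Outreach Workshop → 0
7:45am start Onboarding Huddle → 1
8:30am end Onboarding Huddle → 0
10:05am start Kickoff Review → 1
10:35am start Design Standup → 2
11:50am end Kickoff Review → 1
12:10pm end Design Standup → 0
12:10pm start Safety Interview → 1
1:10pm end Safety Interview → 0
2:40pm start Sprint Session → 1
2:55pm start Onboarding Meeting → 2
3:45pm end Onboarding Meeting → 1
4:25pm end Sprint Session → 0
7:15pm start Onboarding Sync → 1
9:00pm end Onboarding Sync → 0
Peak is 2, at 10:35am (Design Standup, Kickoff Review).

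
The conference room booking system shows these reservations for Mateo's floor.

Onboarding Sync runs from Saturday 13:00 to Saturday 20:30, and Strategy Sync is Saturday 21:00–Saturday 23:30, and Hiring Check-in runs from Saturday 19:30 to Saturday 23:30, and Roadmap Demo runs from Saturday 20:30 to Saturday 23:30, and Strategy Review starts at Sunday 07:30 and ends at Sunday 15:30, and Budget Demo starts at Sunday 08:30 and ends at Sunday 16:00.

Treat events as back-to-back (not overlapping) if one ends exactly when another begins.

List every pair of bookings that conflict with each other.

Check each pair: they overlap iff neither finishes before the other starts.
Sorted by start: Onboarding Sync, Hiring Check-in, Roadmap Demo, Strategy Sync, Strategy Review, Budget Demo.
Hiring Check-in starts before Onboarding Sync ends → Onboarding Sync and Hiring Check-in overlap.
Roadmap Demo starts exactly when Onboarding Sync ends (back-to-back, no overlap), so Onboarding Sync has no further overlaps.
Roadmap Demo starts before Hiring Check-in ends → Hiring Check-in and Roadmap Demo overlap.
Strategy Sync starts before Hiring Check-in ends → Hiring Check-in and Strategy Sync overlap.
Strategy Review starts after Hiring Check-in ends, so Hiring Check-in has no further overlaps.
Strategy Sync starts before Roadmap Demo ends → Roadmap Demo and Strategy Sync overlap.
Strategy Review starts after Roadmap Demo ends, so Roadmap Demo has no further overlaps.
Strategy Review starts after Strategy Sync ends, so Strategy Sync has no further overlaps.
Budget Demo starts before Strategy Review ends → Strategy Review and Budget Demo overlap.

Budget Demo & Strategy Review, Hiring Check-in & Onboarding Sync, Hiring Check-in & Roadmap Demo, Hiring Check-in & Strategy Sync, Roadmap Demo & Strategy Sync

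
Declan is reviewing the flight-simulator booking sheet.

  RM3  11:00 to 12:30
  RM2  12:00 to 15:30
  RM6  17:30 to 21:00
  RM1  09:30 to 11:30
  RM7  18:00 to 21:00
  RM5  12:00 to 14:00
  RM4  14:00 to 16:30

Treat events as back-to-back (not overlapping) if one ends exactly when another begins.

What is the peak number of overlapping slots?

Sweep the timeline, counting +1 at each start and −1 at each end (ends before starts at a tie):
09:30 start RM1 → 1
11:00 start RM3 → 2
11:30 end RM1 → 1
12:00 start RM2 → 2
12:00 start RM5 → 3
12:30 end RM3 → 2
14:00 end RM5 → 1
14:00 start RM4 → 2
15:30 end RM2 → 1
16:30 end RM4 → 0
17:30 start RM6 → 1
18:00 start RM7 → 2
21:00 end RM6 → 1
21:00 end RM7 → 0
Peak is 3, at 12:00 (RM2, RM3, RM5).

3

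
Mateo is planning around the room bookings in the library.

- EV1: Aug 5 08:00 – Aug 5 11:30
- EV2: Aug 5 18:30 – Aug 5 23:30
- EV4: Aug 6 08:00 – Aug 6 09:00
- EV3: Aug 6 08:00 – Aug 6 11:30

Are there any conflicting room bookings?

Yes

Sorted by start: EV1, EV2, EV3, EV4.
EV2 starts after EV1 ends — done with EV1.
EV3 starts after EV2 ends — done with EV2.
EV4 starts before EV3 ends → EV3 and EV4 overlap.
That's a conflict, so the schedule is not conflict-free.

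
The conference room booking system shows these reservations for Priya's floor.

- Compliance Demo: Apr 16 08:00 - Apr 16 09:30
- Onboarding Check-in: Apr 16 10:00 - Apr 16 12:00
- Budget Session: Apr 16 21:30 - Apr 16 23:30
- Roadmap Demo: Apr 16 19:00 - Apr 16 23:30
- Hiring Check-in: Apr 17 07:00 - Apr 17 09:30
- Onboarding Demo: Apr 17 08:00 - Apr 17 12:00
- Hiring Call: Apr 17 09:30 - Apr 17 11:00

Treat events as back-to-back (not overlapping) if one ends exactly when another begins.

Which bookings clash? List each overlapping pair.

Budget Session & Roadmap Demo, Hiring Call & Onboarding Demo, Hiring Check-in & Onboarding Demo

Sorted by start: Compliance Demo, Onboarding Check-in, Roadmap Demo, Budget Session, Hiring Check-in, Onboarding Demo, Hiring Call.
Onboarding Check-in starts after Compliance Demo ends — done with Compliance Demo.
Roadmap Demo starts after Onboarding Check-in ends — done with Onboarding Check-in.
Budget Session starts before Roadmap Demo ends → Roadmap Demo and Budget Session overlap.
Hiring Check-in starts after Roadmap Demo ends — done with Roadmap Demo.
Hiring Check-in starts after Budget Session ends — done with Budget Session.
Onboarding Demo starts before Hiring Check-in ends → Hiring Check-in and Onboarding Demo overlap.
Hiring Call starts exactly when Hiring Check-in ends (back-to-back, no overlap).
Hiring Call starts before Onboarding Demo ends → Onboarding Demo and Hiring Call overlap.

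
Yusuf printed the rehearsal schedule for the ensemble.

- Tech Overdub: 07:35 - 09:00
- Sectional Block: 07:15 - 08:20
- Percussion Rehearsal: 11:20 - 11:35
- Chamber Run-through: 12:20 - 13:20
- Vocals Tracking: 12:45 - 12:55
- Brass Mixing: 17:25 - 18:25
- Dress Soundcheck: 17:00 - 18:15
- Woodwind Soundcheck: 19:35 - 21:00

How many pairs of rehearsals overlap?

3

Check each pair: they overlap iff neither finishes before the other starts.
Sorted by start: Sectional Block, Tech Overdub, Percussion Rehearsal, Chamber Run-through, Vocals Tracking, Dress Soundcheck, Brass Mixing, Woodwind Soundcheck.
Tech Overdub starts before Sectional Block ends → Sectional Block and Tech Overdub overlap.
Percussion Rehearsal starts after Sectional Block ends, so Sectional Block has no further overlaps.
Percussion Rehearsal starts after Tech Overdub ends, so Tech Overdub has no further overlaps.
Chamber Run-through starts after Percussion Rehearsal ends, so Percussion Rehearsal has no further overlaps.
Vocals Tracking starts before Chamber Run-through ends → Chamber Run-through and Vocals Tracking overlap.
Dress Soundcheck starts after Chamber Run-through ends, so Chamber Run-through has no further overlaps.
Dress Soundcheck starts after Vocals Tracking ends, so Vocals Tracking has no further overlaps.
Brass Mixing starts before Dress Soundcheck ends → Dress Soundcheck and Brass Mixing overlap.
Woodwind Soundcheck starts after Dress Soundcheck ends.
Woodwind Soundcheck starts after Brass Mixing ends.
Overlapping pairs: Brass Mixing & Dress Soundcheck, Chamber Run-through & Vocals Tracking, Sectional Block & Tech Overdub — 3 in total.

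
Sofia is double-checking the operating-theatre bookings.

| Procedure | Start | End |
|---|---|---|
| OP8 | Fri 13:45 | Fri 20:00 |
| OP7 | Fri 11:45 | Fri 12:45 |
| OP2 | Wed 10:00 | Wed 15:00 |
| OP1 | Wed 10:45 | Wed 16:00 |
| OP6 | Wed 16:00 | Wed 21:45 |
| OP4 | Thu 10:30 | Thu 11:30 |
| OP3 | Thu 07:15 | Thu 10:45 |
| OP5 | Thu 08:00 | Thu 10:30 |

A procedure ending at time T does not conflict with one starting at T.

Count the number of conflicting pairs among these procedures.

3

Two intervals overlap when each starts before the other ends.
Sorted by start: OP2, OP1, OP6, OP3, OP5, OP4, OP7, OP8.
OP1 starts before OP2 ends → OP2 and OP1 overlap.
OP6 starts after OP2 ends; OP2 is clear from here.
OP6 starts exactly when OP1 ends (back-to-back, no overlap); OP1 is clear from here.
OP3 starts after OP6 ends; OP6 is clear from here.
OP5 starts before OP3 ends → OP3 and OP5 overlap.
OP4 starts before OP3 ends → OP3 and OP4 overlap.
OP7 starts after OP3 ends; OP3 is clear from here.
OP4 starts exactly when OP5 ends (back-to-back, no overlap); OP5 is clear from here.
OP7 starts after OP4 ends; OP4 is clear from here.
OP8 starts after OP7 ends.
Overlapping pairs: OP1 & OP2, OP3 & OP4, OP3 & OP5 — 3 in total.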